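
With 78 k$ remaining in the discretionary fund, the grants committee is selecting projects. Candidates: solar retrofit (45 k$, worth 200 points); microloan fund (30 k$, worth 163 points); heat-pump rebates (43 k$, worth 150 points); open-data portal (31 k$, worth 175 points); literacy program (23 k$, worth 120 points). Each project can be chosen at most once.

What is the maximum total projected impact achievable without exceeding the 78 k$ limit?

Ranking by ratio (projected impact/k$): open-data portal 5.65, microloan fund 5.43, literacy program 5.22.
Greedy by ratio would take microloan fund + open-data portal: 61 k$ used, total 338.
Replace microloan fund with solar retrofit: the trade gains 37 net, giving 375 at 76 k$.
Nothing else within 78 k$ beats 375.

375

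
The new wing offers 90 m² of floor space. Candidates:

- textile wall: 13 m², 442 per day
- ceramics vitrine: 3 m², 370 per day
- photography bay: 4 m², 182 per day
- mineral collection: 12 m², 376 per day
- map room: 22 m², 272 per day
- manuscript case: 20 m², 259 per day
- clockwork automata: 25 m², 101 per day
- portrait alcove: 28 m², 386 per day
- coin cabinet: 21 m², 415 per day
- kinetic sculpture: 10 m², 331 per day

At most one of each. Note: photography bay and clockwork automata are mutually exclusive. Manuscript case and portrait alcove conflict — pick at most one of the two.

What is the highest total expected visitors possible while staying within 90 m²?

2388

Density check — ceramics vitrine 123.33, photography bay 45.50, textile wall 34.00 are the best per m².
The ratio heuristic lands on textile wall + ceramics vitrine + photography bay + mineral collection + manuscript case + coin cabinet + kinetic sculpture (2375) but leaves 7 m² idle.
Replace manuscript case with map room: the trade gains 13 net, giving 2388 at 85 m².
The closest alternative, textile wall + ceramics vitrine + photography bay + mineral collection + manuscript case + coin cabinet + kinetic sculpture, reaches only 2375.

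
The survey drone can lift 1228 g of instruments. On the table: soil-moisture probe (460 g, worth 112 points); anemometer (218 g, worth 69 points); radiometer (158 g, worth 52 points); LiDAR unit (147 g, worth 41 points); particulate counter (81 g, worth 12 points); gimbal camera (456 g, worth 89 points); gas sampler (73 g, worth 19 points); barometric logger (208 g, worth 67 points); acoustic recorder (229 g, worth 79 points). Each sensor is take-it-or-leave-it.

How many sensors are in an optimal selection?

Optimal total is 353.
For example soil-moisture probe + anemometer + radiometer + LiDAR unit + acoustic recorder achieves it, using 1212 g.
Every optimal selection uses 5 sensors.

5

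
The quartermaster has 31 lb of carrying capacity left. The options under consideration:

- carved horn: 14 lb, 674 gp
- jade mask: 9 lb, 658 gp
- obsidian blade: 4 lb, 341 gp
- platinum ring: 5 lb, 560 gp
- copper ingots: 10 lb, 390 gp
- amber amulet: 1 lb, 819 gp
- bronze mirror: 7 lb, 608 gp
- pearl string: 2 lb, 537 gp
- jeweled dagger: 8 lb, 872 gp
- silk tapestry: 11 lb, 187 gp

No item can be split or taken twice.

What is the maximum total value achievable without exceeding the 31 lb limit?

Filling by ratio: obsidian blade + platinum ring + amber amulet + bronze mirror + pearl string + jeweled dagger for 3737, with 4 lb left unused.
Dropping platinum ring frees 5 lb; slotting in jade mask (9 lb) lifts the total to 3835 at 31 lb.
Next best is jade mask + obsidian blade + platinum ring + amber amulet + pearl string + jeweled dagger at 3787 (29 lb) — short by 48.

3835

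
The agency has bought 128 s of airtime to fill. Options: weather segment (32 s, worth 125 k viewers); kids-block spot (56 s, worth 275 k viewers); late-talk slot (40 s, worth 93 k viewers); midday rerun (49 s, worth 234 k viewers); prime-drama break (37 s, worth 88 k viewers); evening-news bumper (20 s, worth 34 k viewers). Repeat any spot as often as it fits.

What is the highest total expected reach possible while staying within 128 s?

550

By expected reach per s: kids-block spot 4.91, midday rerun 4.78, weather segment 3.91 lead.
Taking 2×kids-block spot: 112 s used, 550 in expected reach.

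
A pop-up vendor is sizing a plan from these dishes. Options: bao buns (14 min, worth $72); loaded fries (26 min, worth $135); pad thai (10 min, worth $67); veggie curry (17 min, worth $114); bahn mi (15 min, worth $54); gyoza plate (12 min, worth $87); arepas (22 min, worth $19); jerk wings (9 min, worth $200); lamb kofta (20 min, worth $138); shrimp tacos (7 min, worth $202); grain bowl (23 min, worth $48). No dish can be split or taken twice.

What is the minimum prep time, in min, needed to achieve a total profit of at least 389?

16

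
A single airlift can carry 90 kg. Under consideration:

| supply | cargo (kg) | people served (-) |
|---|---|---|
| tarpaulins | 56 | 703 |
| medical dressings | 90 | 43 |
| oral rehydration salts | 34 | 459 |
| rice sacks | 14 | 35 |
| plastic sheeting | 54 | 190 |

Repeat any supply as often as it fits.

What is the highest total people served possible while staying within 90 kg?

1162

Density check — oral rehydration salts 13.50, tarpaulins 12.55, plastic sheeting 3.52 are the best per kg.
A density-first pass picks 2×oral rehydration salts + rice sacks — 953 at 82 kg.
Dropping oral rehydration salts and rice sacks frees 48 kg; slotting in tarpaulins (56 kg) lifts the total to 1162 at 90 kg.
Nothing else within 90 kg beats 1162.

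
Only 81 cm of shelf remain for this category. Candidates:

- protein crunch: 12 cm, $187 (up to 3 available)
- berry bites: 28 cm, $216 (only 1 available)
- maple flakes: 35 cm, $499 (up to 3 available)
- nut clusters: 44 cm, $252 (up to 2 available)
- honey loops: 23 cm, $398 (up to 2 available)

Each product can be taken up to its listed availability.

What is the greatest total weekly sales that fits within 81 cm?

The ratio heuristic lands on 2×protein crunch + 2×honey loops (1170) but leaves 11 cm idle.
Replace 2×protein crunch with maple flakes: the trade gains 125 net, giving 1295 at 81 cm.
Nothing else within 81 cm beats 1295.

1295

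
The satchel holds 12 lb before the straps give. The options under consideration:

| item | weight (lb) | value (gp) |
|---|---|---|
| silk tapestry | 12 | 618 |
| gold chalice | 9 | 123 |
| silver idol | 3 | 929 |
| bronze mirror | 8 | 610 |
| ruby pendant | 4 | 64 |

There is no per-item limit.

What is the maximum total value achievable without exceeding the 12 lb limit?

3716

4×silver idol uses 12 of the 12 lb and totals 3716.
Nothing else within 12 lb beats 3716.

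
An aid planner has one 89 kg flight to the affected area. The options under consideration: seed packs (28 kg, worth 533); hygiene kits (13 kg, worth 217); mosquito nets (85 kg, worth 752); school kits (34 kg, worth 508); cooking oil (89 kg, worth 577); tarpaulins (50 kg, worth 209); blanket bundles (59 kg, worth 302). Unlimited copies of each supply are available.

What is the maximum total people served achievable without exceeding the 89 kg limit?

1599

Taking 3×seed packs: 84 kg used, 1599 in people served.
No other feasible combination exceeds 1599.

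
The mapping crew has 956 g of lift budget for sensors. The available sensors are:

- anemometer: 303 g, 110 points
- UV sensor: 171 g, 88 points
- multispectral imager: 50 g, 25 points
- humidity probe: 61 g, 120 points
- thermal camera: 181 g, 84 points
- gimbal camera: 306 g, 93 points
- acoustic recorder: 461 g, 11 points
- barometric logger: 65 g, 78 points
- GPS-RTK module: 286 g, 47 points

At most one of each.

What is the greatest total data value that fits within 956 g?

514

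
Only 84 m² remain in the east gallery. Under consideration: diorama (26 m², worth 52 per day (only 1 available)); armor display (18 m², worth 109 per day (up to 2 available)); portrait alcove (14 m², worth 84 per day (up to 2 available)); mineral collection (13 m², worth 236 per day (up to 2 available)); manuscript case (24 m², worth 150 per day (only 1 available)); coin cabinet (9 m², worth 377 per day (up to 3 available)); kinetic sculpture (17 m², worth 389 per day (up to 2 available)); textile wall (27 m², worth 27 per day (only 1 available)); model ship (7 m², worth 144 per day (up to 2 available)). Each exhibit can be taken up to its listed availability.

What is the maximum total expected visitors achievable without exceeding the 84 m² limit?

Taking the top-ratio exhibits first gives 3×coin cabinet + 2×kinetic sculpture + 2×model ship for 2197 (75 m²).
Dropping model ship frees 7 m²; slotting in mineral collection (13 m²) lifts the total to 2289 at 81 m².
That's the maximum — no swap from here does better than 2289.

2289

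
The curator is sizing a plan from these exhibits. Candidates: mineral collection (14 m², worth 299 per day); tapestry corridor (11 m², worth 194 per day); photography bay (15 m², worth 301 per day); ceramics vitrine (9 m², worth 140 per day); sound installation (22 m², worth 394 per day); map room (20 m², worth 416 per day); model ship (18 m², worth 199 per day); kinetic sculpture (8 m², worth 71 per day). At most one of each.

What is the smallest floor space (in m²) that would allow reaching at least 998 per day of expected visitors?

49

Need the lightest bundle worth ≥ 998.
Taking mineral collection + photography bay + map room gives 1016 (≥ 998) for 49 m².
Any bundle with less than 49 m² falls short of 998.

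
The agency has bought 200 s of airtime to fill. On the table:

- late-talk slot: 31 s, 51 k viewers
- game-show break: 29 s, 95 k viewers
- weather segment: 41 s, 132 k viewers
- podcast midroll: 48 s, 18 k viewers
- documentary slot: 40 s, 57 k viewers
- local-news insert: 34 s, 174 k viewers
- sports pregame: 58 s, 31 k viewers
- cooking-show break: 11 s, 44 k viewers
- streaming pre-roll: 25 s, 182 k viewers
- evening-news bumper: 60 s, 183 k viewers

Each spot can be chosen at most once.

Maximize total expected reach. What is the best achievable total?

810

The ratio ordering already packs tightly: game-show break + weather segment + local-news insert + cooking-show break + streaming pre-roll + evening-news bumper, 200 s, 810.
Runner-up game-show break + weather segment + local-news insert + streaming pre-roll + evening-news bumper tops out at 766.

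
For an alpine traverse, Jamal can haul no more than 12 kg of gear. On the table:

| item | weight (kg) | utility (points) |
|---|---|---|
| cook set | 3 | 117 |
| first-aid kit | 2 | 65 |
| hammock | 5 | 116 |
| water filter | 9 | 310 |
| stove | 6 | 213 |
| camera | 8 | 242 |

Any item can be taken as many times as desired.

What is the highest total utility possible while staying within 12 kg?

Ranking by ratio (utility/kg): cook set 39.00, stove 35.50, water filter 34.44.
The ratio ordering already packs tightly: 4×cook set, 12 kg, 468.

468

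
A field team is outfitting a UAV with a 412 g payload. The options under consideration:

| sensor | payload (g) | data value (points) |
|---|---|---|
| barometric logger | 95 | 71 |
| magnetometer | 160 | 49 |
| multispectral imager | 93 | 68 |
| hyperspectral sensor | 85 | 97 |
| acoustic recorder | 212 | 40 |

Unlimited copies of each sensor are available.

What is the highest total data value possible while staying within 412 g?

Density check — hyperspectral sensor 1.14, barometric logger 0.75, multispectral imager 0.73, magnetometer 0.31 are the best per g.
Best packing: 4×hyperspectral sensor — 340 g, 388 total.
Nothing else within 412 g beats 388.

388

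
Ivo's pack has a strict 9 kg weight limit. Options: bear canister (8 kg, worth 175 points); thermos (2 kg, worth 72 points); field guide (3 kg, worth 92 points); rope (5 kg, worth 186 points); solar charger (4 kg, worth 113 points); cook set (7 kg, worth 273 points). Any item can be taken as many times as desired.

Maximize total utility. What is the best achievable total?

Thermos + cook set uses 9 of the 9 kg and totals 345.

345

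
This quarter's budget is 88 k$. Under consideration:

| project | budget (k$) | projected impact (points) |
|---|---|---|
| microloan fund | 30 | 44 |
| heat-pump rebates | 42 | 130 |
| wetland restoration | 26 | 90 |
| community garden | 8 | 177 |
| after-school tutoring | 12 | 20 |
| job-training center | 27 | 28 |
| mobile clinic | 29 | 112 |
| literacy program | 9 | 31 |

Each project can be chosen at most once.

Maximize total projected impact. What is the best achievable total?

450

Ranking by ratio (projected impact/k$): community garden 22.12, mobile clinic 3.86, wetland restoration 3.46, literacy program 3.44.
The ratio heuristic lands on wetland restoration + community garden + after-school tutoring + mobile clinic + literacy program (430) but leaves 4 k$ idle.
Dropping wetland restoration and after-school tutoring frees 38 k$; slotting in heat-pump rebates (42 k$) lifts the total to 450 at 88 k$.
Next best is wetland restoration + community garden + after-school tutoring + mobile clinic + literacy program at 430 (84 k$) — short by 20.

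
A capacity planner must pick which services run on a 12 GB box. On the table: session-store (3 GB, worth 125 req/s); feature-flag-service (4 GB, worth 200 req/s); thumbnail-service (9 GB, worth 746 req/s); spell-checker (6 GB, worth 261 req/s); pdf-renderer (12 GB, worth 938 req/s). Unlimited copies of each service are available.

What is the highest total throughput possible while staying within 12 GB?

Greedy by ratio would take session-store + thumbnail-service: 12 GB used, total 871.
The 12 GB tied up in session-store and thumbnail-service is better spent on pdf-renderer — total rises to 938 (12 GB).
No other feasible combination exceeds 938.

938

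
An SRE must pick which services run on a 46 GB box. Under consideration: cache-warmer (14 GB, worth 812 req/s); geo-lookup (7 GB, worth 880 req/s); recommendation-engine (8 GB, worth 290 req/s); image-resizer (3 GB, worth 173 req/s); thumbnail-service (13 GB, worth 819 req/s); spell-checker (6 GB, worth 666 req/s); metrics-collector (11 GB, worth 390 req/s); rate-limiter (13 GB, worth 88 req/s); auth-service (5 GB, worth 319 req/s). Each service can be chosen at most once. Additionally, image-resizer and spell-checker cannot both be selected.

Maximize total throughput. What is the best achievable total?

The ratio ordering already packs tightly: cache-warmer + geo-lookup + thumbnail-service + spell-checker + auth-service, 45 GB, 3496.
That's the maximum — no feasible swap from here does better than 3496.

3496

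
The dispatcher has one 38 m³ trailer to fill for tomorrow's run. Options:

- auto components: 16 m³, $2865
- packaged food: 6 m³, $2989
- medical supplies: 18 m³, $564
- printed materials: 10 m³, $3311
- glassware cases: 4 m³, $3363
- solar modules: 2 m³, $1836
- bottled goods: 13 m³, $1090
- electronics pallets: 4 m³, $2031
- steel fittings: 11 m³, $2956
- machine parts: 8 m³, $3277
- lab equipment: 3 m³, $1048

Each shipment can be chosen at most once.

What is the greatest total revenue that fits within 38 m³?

Taking packaged food + printed materials + glassware cases + solar modules + electronics pallets + machine parts + lab equipment: 37 m³ used, 17855 in revenue.
Next best is packaged food + glassware cases + solar modules + electronics pallets + steel fittings + machine parts + lab equipment at 17500 (38 m³) — short by 355.

17855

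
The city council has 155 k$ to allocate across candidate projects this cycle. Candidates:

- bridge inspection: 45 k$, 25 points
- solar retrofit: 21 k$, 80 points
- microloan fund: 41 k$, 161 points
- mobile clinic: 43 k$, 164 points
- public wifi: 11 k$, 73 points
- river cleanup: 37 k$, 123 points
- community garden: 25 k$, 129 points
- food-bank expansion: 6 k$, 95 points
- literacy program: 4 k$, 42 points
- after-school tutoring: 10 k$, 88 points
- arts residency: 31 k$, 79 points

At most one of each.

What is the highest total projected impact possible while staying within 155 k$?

791

By projected impact per k$: food-bank expansion 15.83, literacy program 10.50, after-school tutoring 8.80 lead.
Filling by ratio: microloan fund + mobile clinic + public wifi + community garden + food-bank expansion + literacy program + after-school tutoring for 752, with 15 k$ left unused.
The 43 k$ tied up in mobile clinic is better spent on solar retrofit + river cleanup — total rises to 791 (155 k$).
Runner-up solar retrofit + microloan fund + mobile clinic + community garden + food-bank expansion + literacy program + after-school tutoring tops out at 759.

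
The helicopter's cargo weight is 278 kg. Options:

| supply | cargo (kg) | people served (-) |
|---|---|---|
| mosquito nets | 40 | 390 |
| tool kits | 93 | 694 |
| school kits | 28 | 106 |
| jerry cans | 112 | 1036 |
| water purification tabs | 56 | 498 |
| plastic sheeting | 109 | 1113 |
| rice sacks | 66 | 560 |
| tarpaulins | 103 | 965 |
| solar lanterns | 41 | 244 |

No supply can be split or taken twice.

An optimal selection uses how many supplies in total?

3

Best achievable people served is 2647.
For example jerry cans + water purification tabs + plastic sheeting achieves it, using 277 kg.
All optima have 3 supplies.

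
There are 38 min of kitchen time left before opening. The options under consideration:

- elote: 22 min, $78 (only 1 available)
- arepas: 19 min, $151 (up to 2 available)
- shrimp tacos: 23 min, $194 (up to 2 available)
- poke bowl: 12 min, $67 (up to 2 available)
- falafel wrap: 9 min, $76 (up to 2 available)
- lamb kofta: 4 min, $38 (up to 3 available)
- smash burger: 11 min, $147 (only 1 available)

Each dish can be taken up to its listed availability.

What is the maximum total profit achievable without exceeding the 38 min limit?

Filling by ratio: falafel wrap + 3×lamb kofta + smash burger for 337, with 6 min left unused.
The 17 min tied up in falafel wrap and 2×lamb kofta is better spent on shrimp tacos — total rises to 379 (38 min).
Nothing else within 38 min beats 379.

379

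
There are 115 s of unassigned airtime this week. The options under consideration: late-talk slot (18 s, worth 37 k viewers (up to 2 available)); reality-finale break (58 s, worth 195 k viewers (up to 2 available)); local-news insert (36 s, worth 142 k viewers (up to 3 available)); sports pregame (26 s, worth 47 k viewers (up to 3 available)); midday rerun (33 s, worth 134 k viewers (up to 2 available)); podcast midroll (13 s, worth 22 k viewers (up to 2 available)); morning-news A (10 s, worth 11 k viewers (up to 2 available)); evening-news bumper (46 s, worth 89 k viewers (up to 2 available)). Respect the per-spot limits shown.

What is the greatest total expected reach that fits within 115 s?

Density check — midday rerun 4.06, local-news insert 3.94, reality-finale break 3.36 are the best per s.
The ratio ordering already packs tightly: local-news insert + 2×midday rerun + podcast midroll, 115 s, 432.
Nothing else within 115 s beats 432.

432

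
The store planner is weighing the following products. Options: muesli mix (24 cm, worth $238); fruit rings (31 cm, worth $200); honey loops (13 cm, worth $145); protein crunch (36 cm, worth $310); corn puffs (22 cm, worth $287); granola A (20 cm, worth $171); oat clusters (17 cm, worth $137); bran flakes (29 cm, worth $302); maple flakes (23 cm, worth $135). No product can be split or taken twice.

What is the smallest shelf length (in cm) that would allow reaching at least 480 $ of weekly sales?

46

Need the lightest bundle worth ≥ 480.
Taking muesli mix + corn puffs gives 525 (≥ 480) for 46 cm.
Any bundle with less than 46 cm falls short of 480.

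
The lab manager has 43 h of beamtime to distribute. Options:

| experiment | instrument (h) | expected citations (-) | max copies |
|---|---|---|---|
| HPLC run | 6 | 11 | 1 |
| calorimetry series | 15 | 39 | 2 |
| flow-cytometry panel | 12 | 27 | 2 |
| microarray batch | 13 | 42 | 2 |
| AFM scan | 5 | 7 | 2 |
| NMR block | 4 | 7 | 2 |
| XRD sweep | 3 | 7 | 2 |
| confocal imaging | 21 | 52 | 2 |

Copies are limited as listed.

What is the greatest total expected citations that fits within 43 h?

123

Best packing: calorimetry series + 2×microarray batch — 41 h, 123 total.
Every other selection either busts 43 h or exceeds an availability limit or fails to beat 123.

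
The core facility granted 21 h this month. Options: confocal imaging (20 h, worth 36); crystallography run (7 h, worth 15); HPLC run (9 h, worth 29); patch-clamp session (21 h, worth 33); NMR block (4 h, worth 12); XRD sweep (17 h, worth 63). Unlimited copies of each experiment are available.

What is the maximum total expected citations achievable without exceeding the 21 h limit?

75

The ratio ordering already packs tightly: NMR block + XRD sweep, 21 h, 75.
That's the maximum — no swap from here does better than 75.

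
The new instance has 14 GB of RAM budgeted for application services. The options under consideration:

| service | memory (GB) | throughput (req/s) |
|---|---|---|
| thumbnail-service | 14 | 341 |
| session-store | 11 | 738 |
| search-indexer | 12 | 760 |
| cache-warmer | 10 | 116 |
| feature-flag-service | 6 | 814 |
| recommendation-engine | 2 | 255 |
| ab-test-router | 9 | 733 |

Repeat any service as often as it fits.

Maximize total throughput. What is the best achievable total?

The ratio ordering already packs tightly: 2×feature-flag-service + recommendation-engine, 14 GB, 1883.
Every other selection either busts 14 GB or fails to beat 1883.

1883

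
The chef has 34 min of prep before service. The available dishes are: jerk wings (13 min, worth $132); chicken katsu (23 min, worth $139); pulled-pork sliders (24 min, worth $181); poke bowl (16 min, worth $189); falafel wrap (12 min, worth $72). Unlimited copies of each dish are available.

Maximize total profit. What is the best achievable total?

378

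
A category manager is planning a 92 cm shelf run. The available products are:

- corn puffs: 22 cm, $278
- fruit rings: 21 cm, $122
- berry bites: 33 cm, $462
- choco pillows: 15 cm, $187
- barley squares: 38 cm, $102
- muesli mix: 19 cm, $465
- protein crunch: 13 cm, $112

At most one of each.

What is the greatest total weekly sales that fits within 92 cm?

1392

By weekly sales per cm: muesli mix 24.47, berry bites 14.00, corn puffs 12.64, choco pillows 12.47 lead.
Best packing: corn puffs + berry bites + choco pillows + muesli mix — 89 cm, 1392 total.
The closest alternative, corn puffs + berry bites + muesli mix + protein crunch, reaches only 1317.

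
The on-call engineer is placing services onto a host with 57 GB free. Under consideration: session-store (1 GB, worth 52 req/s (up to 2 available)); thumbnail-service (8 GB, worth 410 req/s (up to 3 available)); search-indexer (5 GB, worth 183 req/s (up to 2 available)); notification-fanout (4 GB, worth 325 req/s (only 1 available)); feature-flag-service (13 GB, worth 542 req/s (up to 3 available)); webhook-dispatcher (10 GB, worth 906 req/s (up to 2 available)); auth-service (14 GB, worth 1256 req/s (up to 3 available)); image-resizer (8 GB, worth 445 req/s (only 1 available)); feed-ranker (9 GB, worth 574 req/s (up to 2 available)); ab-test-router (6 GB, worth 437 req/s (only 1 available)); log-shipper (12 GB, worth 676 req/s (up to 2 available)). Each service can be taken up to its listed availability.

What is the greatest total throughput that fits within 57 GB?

Filling by ratio: 2×session-store + notification-fanout + 2×webhook-dispatcher + 2×auth-service for 4753, with 3 GB left unused.
The 11 GB tied up in session-store and webhook-dispatcher is better spent on auth-service — total rises to 5051 (57 GB).

5051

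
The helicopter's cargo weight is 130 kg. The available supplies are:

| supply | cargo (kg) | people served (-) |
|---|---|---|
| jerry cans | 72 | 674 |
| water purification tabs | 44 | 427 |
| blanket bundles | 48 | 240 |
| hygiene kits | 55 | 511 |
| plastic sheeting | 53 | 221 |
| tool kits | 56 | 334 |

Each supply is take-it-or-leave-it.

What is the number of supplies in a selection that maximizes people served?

2

Best achievable people served is 1185.
For example jerry cans + hygiene kits achieves it, using 127 kg.
All optima have 2 supplies.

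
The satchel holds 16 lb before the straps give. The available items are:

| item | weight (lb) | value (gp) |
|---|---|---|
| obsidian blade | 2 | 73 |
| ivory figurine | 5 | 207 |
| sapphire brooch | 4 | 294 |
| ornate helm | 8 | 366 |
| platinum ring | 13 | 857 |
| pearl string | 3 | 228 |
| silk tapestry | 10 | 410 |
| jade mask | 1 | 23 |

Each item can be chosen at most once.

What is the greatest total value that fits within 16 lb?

1085

Taking the top-ratio items first gives sapphire brooch + ornate helm + pearl string + jade mask for 911 (16 lb).
Replace sapphire brooch and ornate helm and jade mask with platinum ring: the trade gains 174 net, giving 1085 at 16 lb.
Next best is obsidian blade + platinum ring + jade mask at 953 (16 lb) — short by 132.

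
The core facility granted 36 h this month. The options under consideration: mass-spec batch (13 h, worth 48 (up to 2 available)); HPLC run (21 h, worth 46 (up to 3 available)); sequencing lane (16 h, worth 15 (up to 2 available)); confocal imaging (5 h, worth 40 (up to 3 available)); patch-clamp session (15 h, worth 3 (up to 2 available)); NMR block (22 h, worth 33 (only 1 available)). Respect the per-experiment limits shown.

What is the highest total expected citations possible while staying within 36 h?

176

By expected citations per h: confocal imaging 8.00, mass-spec batch 3.69, HPLC run 2.19 lead.
Filling by ratio: mass-spec batch + 3×confocal imaging for 168, with 8 h left unused.
Dropping confocal imaging frees 5 h; slotting in mass-spec batch (13 h) lifts the total to 176 at 36 h.
No other feasible combination exceeds 176.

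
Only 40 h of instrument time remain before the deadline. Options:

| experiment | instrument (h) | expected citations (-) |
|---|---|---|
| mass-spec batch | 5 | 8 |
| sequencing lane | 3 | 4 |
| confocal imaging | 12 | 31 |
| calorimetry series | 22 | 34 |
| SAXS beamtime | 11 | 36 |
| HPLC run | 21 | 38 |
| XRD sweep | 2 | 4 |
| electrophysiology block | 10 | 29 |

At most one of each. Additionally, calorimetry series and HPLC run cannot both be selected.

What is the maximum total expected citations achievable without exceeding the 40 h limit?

Mass-spec batch + confocal imaging + SAXS beamtime + XRD sweep + electrophysiology block uses 40 of the 40 h and totals 108.

108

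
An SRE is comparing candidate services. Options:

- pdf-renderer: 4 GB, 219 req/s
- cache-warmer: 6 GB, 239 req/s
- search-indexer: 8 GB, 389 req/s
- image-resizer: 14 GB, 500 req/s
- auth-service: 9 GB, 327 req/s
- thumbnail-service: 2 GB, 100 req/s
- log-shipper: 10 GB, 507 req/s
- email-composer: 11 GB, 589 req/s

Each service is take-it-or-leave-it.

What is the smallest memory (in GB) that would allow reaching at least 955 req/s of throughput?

19

Look for the lowest-memory combination reaching 955.
search-indexer + email-composer: 978 throughput at 19 GB.
Below 19 GB the best achievable stays under 955.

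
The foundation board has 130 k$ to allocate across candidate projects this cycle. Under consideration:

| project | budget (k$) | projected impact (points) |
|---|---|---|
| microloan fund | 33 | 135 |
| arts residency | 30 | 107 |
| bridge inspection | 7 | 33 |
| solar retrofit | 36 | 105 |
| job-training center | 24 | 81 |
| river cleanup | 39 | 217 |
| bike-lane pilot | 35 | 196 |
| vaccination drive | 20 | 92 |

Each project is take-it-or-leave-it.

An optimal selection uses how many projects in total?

4

Optimal total is 640.
For example microloan fund + river cleanup + bike-lane pilot + vaccination drive achieves it, using 127 k$.
All optima have 4 projects.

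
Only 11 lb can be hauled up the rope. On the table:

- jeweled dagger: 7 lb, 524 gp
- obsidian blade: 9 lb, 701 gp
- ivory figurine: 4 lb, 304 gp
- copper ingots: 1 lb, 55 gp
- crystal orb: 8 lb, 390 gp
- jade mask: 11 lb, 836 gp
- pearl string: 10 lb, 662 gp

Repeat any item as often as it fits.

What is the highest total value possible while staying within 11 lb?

Taking the top-ratio items first gives obsidian blade + 2×copper ingots for 811 (11 lb).
Replace obsidian blade and 2×copper ingots with jade mask: the trade gains 25 net, giving 836 at 11 lb.
Every other selection either busts 11 lb or fails to beat 836.

836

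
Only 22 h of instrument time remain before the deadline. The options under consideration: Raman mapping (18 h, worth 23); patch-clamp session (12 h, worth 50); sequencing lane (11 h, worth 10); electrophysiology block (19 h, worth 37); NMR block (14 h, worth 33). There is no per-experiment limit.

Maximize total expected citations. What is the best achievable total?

50

Taking patch-clamp session: 12 h used, 50 in expected citations.
The spare 10 h is too small for any remaining experiment, and no exchange beats 50.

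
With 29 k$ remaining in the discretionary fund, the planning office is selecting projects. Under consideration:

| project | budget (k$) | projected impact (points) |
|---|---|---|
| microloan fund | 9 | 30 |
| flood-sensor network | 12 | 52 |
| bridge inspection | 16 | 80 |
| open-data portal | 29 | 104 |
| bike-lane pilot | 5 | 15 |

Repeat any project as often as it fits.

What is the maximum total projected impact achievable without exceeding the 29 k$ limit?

132

The ratio ordering already packs tightly: flood-sensor network + bridge inspection, 28 k$, 132.
Nothing else within 29 k$ beats 132.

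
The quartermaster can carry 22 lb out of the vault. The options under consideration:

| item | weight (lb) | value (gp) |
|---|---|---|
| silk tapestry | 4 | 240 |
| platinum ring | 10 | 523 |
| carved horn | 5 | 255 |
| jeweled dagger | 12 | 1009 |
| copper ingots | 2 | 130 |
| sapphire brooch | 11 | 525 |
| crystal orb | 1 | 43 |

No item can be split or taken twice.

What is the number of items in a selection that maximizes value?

4

Best achievable value is 1547.
For example silk tapestry + carved horn + jeweled dagger + crystal orb achieves it, using 22 lb.
Any selection reaching 1547 contains exactly 4 items.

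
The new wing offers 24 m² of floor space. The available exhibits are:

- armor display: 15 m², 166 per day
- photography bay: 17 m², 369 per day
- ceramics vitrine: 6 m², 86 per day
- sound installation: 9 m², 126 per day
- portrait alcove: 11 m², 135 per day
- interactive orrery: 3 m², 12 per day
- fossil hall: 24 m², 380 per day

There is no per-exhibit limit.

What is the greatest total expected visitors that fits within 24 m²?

455

Density check — photography bay 21.71, fossil hall 15.83, ceramics vitrine 14.33 are the best per m².
Photography bay + ceramics vitrine uses 23 of the 24 m² and totals 455.
No other feasible combination exceeds 455.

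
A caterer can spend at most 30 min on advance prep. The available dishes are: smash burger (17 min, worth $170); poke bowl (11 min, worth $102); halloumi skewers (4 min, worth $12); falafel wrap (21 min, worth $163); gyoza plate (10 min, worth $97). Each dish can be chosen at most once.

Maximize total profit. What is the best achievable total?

272

By profit per min: smash burger 10.00, gyoza plate 9.70, poke bowl 9.27 lead.
Greedy by ratio would take smash burger + gyoza plate: 27 min used, total 267.
Dropping gyoza plate frees 10 min; slotting in poke bowl (11 min) lifts the total to 272 at 28 min.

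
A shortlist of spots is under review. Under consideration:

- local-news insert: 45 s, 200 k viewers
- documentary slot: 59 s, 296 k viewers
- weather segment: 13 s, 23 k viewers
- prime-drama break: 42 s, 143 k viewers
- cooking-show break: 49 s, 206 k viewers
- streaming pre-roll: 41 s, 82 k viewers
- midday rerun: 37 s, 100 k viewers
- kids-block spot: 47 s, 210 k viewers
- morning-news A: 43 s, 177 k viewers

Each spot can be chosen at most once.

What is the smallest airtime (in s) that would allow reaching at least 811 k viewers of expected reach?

Need the lightest bundle worth ≥ 811.
Taking local-news insert + documentary slot + prime-drama break + morning-news A gives 816 (≥ 811) for 189 s.
Any bundle with less than 189 s falls short of 811.

189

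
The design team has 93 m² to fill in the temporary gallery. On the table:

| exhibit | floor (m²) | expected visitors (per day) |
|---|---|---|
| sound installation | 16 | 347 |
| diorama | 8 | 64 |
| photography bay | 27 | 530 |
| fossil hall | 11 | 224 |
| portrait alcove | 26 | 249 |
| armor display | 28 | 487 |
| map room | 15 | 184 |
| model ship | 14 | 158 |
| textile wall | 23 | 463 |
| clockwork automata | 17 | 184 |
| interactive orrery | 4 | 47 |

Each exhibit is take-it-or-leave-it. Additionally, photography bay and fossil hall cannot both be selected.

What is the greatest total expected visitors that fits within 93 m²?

By expected visitors per m²: sound installation 21.69, fossil hall 20.36, textile wall 20.13 lead.
Sound installation + fossil hall + armor display + map room + textile wall uses 93 of the 93 m² and totals 1705.
Runner-up sound installation + fossil hall + armor display + model ship + textile wall tops out at 1679.

1705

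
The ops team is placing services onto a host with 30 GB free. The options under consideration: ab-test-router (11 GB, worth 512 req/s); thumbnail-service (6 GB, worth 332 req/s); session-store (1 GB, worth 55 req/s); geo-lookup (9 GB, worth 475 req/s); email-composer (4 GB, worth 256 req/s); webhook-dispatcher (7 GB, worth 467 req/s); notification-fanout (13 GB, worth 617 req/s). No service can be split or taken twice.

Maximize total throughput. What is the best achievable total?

Filling by ratio: thumbnail-service + session-store + geo-lookup + email-composer + webhook-dispatcher for 1585, with 3 GB left unused.
Dropping session-store and geo-lookup frees 10 GB; slotting in notification-fanout (13 GB) lifts the total to 1672 at 30 GB.
An exhaustive check of the 128 subsets confirms 1672.

1672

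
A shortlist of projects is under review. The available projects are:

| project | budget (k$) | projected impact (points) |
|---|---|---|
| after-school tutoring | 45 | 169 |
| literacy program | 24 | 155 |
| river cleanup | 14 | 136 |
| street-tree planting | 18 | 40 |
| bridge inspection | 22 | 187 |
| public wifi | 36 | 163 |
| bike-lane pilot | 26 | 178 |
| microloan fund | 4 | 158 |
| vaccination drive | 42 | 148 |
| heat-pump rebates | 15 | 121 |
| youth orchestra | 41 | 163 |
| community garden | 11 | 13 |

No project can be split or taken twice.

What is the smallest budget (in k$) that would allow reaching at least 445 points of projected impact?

40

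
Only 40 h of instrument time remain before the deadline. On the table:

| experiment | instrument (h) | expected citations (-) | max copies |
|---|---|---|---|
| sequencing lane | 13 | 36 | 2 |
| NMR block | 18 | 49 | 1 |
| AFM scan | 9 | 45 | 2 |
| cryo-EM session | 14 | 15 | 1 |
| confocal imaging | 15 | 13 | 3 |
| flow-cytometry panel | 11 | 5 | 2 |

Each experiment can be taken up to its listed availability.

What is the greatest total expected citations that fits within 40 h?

Density check — AFM scan 5.00, sequencing lane 2.77, NMR block 2.72, cryo-EM session 1.07 are the best per h.
Filling by ratio: sequencing lane + 2×AFM scan for 126, with 9 h left unused.
The 13 h tied up in sequencing lane is better spent on NMR block — total rises to 139 (36 h).
That's the maximum — no swap from here does better than 139.

139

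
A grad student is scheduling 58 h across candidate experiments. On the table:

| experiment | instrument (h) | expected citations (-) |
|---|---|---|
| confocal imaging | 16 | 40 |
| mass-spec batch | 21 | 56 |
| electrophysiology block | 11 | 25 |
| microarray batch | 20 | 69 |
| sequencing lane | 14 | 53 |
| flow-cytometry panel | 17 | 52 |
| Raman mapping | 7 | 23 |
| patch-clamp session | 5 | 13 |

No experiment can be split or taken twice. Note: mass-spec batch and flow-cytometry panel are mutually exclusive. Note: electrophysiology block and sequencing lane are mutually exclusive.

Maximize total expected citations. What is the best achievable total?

Density check — sequencing lane 3.79, microarray batch 3.45, Raman mapping 3.29 are the best per h.
The ratio ordering already packs tightly: microarray batch + sequencing lane + flow-cytometry panel + Raman mapping, 58 h, 197.
The closest alternative, microarray batch + sequencing lane + flow-cytometry panel + patch-clamp session, reaches only 187.

197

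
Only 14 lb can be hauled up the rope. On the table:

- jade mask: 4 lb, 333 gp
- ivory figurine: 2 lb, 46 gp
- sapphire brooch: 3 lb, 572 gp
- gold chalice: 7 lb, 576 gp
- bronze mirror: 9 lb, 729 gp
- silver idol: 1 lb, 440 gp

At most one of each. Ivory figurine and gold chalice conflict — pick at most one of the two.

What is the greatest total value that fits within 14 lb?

Density check — silver idol 440.00, sapphire brooch 190.67, jade mask 83.25, gold chalice 82.29 are the best per lb.
Taking the top-ratio items first gives jade mask + ivory figurine + sapphire brooch + silver idol for 1391 (10 lb).
The 6 lb tied up in jade mask and ivory figurine is better spent on bronze mirror — total rises to 1741 (13 lb).
Runner-up sapphire brooch + gold chalice + silver idol tops out at 1588.

1741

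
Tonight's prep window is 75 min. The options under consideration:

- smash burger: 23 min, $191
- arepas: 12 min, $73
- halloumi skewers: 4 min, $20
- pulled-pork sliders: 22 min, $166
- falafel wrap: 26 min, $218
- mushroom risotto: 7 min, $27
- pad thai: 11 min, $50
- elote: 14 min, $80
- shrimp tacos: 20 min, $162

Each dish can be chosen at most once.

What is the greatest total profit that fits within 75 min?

595

By profit per min: falafel wrap 8.38, smash burger 8.30, shrimp tacos 8.10, pulled-pork sliders 7.55 lead.
A density-first pass picks smash burger + halloumi skewers + falafel wrap + shrimp tacos — 591 at 73 min.
Dropping shrimp tacos frees 20 min; slotting in pulled-pork sliders (22 min) lifts the total to 595 at 75 min.
That's the maximum — no swap from here does better than 595.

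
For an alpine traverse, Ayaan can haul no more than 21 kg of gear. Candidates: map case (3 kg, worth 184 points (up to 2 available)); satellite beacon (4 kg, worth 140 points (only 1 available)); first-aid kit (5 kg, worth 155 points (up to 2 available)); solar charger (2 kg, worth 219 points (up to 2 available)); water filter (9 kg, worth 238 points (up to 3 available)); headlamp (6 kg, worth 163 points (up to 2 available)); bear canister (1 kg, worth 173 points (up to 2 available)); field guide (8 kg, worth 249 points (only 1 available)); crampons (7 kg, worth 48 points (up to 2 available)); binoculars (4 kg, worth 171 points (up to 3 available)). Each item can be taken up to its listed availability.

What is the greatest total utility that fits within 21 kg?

2×map case + 2×solar charger + 2×bear canister + 2×binoculars uses 20 of the 21 kg and totals 1494.
Every other selection either busts 21 kg or exceeds an availability limit or fails to beat 1494.

1494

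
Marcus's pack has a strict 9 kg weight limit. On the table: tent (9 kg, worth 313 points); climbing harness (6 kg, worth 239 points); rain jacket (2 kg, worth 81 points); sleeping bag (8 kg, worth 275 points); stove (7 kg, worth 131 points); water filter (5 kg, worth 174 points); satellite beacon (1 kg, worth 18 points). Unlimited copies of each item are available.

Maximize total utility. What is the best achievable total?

342

Density check — rain jacket 40.50, climbing harness 39.83, water filter 34.80 are the best per kg.
Taking 4×rain jacket + satellite beacon: 9 kg used, 342 in utility.
No other feasible combination exceeds 342.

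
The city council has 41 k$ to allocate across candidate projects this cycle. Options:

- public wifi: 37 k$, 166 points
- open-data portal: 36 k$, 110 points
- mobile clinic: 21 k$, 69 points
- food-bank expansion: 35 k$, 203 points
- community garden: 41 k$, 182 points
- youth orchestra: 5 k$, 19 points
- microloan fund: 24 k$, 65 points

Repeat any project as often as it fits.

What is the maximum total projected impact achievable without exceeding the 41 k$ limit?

222

Best packing: food-bank expansion + youth orchestra — 40 k$, 222 total.
The spare 1 k$ is too small for any remaining project, and no exchange beats 222.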